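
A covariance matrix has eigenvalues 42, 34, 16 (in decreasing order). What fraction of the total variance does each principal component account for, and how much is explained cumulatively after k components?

Step 1 — total variance = trace(Sigma) = Σ λ_i = 42 + 34 + 16 = 92.

Step 2 — fraction explained by component i = λ_i / Σ λ:
  PC1: 42/92 = 0.4565
  PC2: 34/92 = 0.3696
  PC3: 16/92 = 0.1739

Step 3 — cumulative fraction after k components = (λ_1 + ... + λ_k) / Σ λ:
  k = 1: 42/92 = 0.4565
  k = 2: (42 + 34)/92 = 76/92 = 0.8261
  k = 3: (42 + 34 + 16)/92 = 92/92 = 1

Summary (fraction, with percent):

explained: PC1 0.4565 (45.65%), PC2 0.3696 (36.96%), PC3 0.1739 (17.39%);  cumulative: 0.4565, 0.8261, 1


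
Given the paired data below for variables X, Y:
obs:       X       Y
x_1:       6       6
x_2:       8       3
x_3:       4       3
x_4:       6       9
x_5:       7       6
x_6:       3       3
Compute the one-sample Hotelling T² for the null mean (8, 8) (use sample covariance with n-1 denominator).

Step 1 — sample mean vector:
  mean(X) = (6 + 8 + 4 + 6 + 7 + 3) / 6 = 34/6 = 5.6667
  mean(Y) = (6 + 3 + 3 + 9 + 6 + 3) / 6 = 30/6 = 5
  x̄ = (5.6667, 5),  deviation x̄ - mu_0 = (5.6667, 5) - (8, 8) = (-2.3333, -3).

Step 2 — sample covariance matrix, S[i,j] = (1/(n-1)) · Σ_k (x_{k,i} - mean_i) · (x_{k,j} - mean_j), divisor n-1 = 5:
  S[X,X] = ((0.3333)·(0.3333) + (2.3333)·(2.3333) + (-1.6667)·(-1.6667) + (0.3333)·(0.3333) + (1.3333)·(1.3333) + (-2.6667)·(-2.6667)) / 5 = 17.3333/5 = 3.4667
  S[X,Y] = ((0.3333)·(1) + (2.3333)·(-2) + (-1.6667)·(-2) + (0.3333)·(4) + (1.3333)·(1) + (-2.6667)·(-2)) / 5 = 7/5 = 1.4
  S[Y,Y] = ((1)·(1) + (-2)·(-2) + (-2)·(-2) + (4)·(4) + (1)·(1) + (-2)·(-2)) / 5 = 30/5 = 6
  S = [[3.4667, 1.4],
 [1.4, 6]].

Step 3 — invert S. det(S) = 3.4667·6 - (1.4)² = 18.84.
  S^{-1} = (1/det) · [[d, -b], [-b, a]] = [[0.3185, -0.0743],
 [-0.0743, 0.184]].

Step 4 — quadratic form (x̄ - mu_0)^T · S^{-1} · (x̄ - mu_0):
  S^{-1} · (x̄ - mu_0) = (-0.5202, -0.3786),
  (x̄ - mu_0)^T · [...] = (-2.3333)·(-0.5202) + (-3)·(-0.3786) = 2.3496.

Step 5 — scale by n: T² = 6 · 2.3496 = 14.0977.

T² ≈ 14.0977


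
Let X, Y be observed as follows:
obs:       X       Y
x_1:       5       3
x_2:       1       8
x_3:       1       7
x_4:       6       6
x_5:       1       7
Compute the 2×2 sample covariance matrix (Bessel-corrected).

Step 1 — column means:
  mean(X) = (5 + 1 + 1 + 6 + 1) / 5 = 14/5 = 2.8
  mean(Y) = (3 + 8 + 7 + 6 + 7) / 5 = 31/5 = 6.2

Step 2 — sample covariance S[i,j] = (1/(n-1)) · Σ_k (x_{k,i} - mean_i) · (x_{k,j} - mean_j), with n-1 = 4.
  S[X,X] = ((2.2)·(2.2) + (-1.8)·(-1.8) + (-1.8)·(-1.8) + (3.2)·(3.2) + (-1.8)·(-1.8)) / 4 = 24.8/4 = 6.2
  S[X,Y] = ((2.2)·(-3.2) + (-1.8)·(1.8) + (-1.8)·(0.8) + (3.2)·(-0.2) + (-1.8)·(0.8)) / 4 = -13.8/4 = -3.45
  S[Y,Y] = ((-3.2)·(-3.2) + (1.8)·(1.8) + (0.8)·(0.8) + (-0.2)·(-0.2) + (0.8)·(0.8)) / 4 = 14.8/4 = 3.7

S is symmetric (S[j,i] = S[i,j]). Assembling:

S = [[6.2, -3.45],
 [-3.45, 3.7]]


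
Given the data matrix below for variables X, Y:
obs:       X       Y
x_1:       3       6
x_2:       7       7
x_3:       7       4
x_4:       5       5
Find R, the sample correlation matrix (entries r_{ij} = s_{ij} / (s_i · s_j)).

Step 1 — column means:
  mean(X) = (3 + 7 + 7 + 5) / 4 = 22/4 = 5.5
  mean(Y) = (6 + 7 + 4 + 5) / 4 = 22/4 = 5.5

Step 2 — sample variances and covariances s[i,j] = (1/(n-1)) · Σ_k (x_{k,i} - mean_i) · (x_{k,j} - mean_j), with n-1 = 3:
  s[X,X] = ((-2.5)·(-2.5) + (1.5)·(1.5) + (1.5)·(1.5) + (-0.5)·(-0.5)) / 3 = 11/3 = 3.6667
  s[X,Y] = ((-2.5)·(0.5) + (1.5)·(1.5) + (1.5)·(-1.5) + (-0.5)·(-0.5)) / 3 = -1/3 = -0.3333
  s[Y,Y] = ((0.5)·(0.5) + (1.5)·(1.5) + (-1.5)·(-1.5) + (-0.5)·(-0.5)) / 3 = 5/3 = 1.6667
  Sample standard deviations s_i = √(s[i,i]):
  s(X) = √(3.6667) = 1.9149
  s(Y) = √(1.6667) = 1.291

Step 3 — r_{ij} = s_{ij} / (s_i · s_j):
  r[X,X] = 1 (diagonal).
  r[X,Y] = -0.3333 / (1.9149 · 1.291) = -0.3333 / 2.4721 = -0.1348
  r[Y,Y] = 1 (diagonal).

R is symmetric with unit diagonal. Assembling:

R = [[1, -0.1348],
 [-0.1348, 1]]


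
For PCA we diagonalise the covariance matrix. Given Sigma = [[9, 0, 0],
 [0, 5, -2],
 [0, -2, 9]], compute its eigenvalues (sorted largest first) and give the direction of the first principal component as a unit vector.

Step 1 — characteristic polynomial p(λ) = det(λI - Sigma) = λ³ - tr·λ² + c_1·λ - det, where tr = trace, c_1 = sum of the principal 2×2 minors, det = det(Sigma):
  tr = 9 + 5 + 9 = 23,
  c_1 = (9·5 - (0)²) + (9·9 - (0)²) + (5·9 - (-2)²) = 45 + 81 + 41 = 167,
  det = 9·(5·9 - (-2)²) - (0)·((0)·9 - (-2)·(0)) + (0)·((0)·(-2) - 5·(0)) = 9·(41) - (0)·(0) + (0)·(0) = 369.
  So p(λ) = λ³ - 23λ² + 167λ - 369.
Step 2 — look for an integer root (rational root theorem: any rational root is an integer divisor of 369). Testing λ = 9:
  p(9) = 729 - 1863 + 1503 - 369 = 0  ✓
  Dividing out (λ - 9): p(λ) = (λ - 9)(λ² - 14λ + 41).
Step 3 — remaining eigenvalues from the quadratic λ² - 14λ + 41 = 0:
  Δ = 14² - 4·41 = 196 - 164 = 32,  λ = (14 ± √32)/2 = (14 ± 5.6569)/2 ≈ 9.8284 or 4.1716.
  Sorted: λ_1 = 9.8284,  λ_2 = 9,  λ_3 = 4.1716  (check: sum = 23 = tr ✓).

Step 4 — unit eigenvector for λ_1 ≈ 9.8284: v spans the null space of (Sigma - λ_1 I), whose rows are
  r_1 = (-0.8284, 0, 0),  r_2 = (0, -4.8284, -2),  r_3 = (0, -2, -0.8284).
  v is orthogonal to every row, so take v ∝ r_1 × r_2 = ((0)·(-2) - (0)·(-4.8284), (0)·(0) - (-0.8284)·(-2), (-0.8284)·(-4.8284) - (0)·(0)) ≈ (0, -1.6569, 4).
  Rescale (multiply by -1 so the first nonzero entry is positive): u = (0, 1.6569, -4).
  ||u|| = √((0)² + (1.6569)² + (-4)²) = √(18.7452) ≈ 4.3296,  v_1 = u/||u|| ≈ (0, 0.3827, -0.9239) (||v_1|| = 1).

λ_1 = 9.8284,  λ_2 = 9,  λ_3 = 4.1716;  v_1 ≈ (0, 0.3827, -0.9239)


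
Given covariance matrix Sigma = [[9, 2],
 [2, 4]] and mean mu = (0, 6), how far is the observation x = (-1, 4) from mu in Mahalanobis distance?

Step 1 — centre the observation: (x - mu) = (-1, -2).

Step 2 — invert Sigma. det(Sigma) = 9·4 - (2)² = 32.
  Sigma^{-1} = (1/det) · [[d, -b], [-b, a]] = [[0.125, -0.0625],
 [-0.0625, 0.2812]].

Step 3 — form the quadratic (x - mu)^T · Sigma^{-1} · (x - mu):
  Sigma^{-1} · (x - mu) = (0, -0.5).
  (x - mu)^T · [Sigma^{-1} · (x - mu)] = (-1)·(0) + (-2)·(-0.5) = 1.

Step 4 — take square root: d = √(1) ≈ 1.

d(x, mu) = √(1) ≈ 1


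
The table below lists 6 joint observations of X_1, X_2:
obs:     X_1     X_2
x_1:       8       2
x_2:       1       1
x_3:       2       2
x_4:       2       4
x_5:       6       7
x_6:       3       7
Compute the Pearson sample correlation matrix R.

Step 1 — column means:
  mean(X_1) = (8 + 1 + 2 + 2 + 6 + 3) / 6 = 22/6 = 3.6667
  mean(X_2) = (2 + 1 + 2 + 4 + 7 + 7) / 6 = 23/6 = 3.8333

Step 2 — sample variances and covariances s[i,j] = (1/(n-1)) · Σ_k (x_{k,i} - mean_i) · (x_{k,j} - mean_j), with n-1 = 5:
  s[X_1,X_1] = ((4.3333)·(4.3333) + (-2.6667)·(-2.6667) + (-1.6667)·(-1.6667) + (-1.6667)·(-1.6667) + (2.3333)·(2.3333) + (-0.6667)·(-0.6667)) / 5 = 37.3333/5 = 7.4667
  s[X_1,X_2] = ((4.3333)·(-1.8333) + (-2.6667)·(-2.8333) + (-1.6667)·(-1.8333) + (-1.6667)·(0.1667) + (2.3333)·(3.1667) + (-0.6667)·(3.1667)) / 5 = 7.6667/5 = 1.5333
  s[X_2,X_2] = ((-1.8333)·(-1.8333) + (-2.8333)·(-2.8333) + (-1.8333)·(-1.8333) + (0.1667)·(0.1667) + (3.1667)·(3.1667) + (3.1667)·(3.1667)) / 5 = 34.8333/5 = 6.9667
  Sample standard deviations s_i = √(s[i,i]):
  s(X_1) = √(7.4667) = 2.7325
  s(X_2) = √(6.9667) = 2.6394

Step 3 — r_{ij} = s_{ij} / (s_i · s_j):
  r[X_1,X_1] = 1 (diagonal).
  r[X_1,X_2] = 1.5333 / (2.7325 · 2.6394) = 1.5333 / 7.2123 = 0.2126
  r[X_2,X_2] = 1 (diagonal).

R is symmetric with unit diagonal. Assembling:

R = [[1, 0.2126],
 [0.2126, 1]]


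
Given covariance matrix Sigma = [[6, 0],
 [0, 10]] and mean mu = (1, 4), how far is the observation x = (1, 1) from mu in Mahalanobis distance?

Step 1 — centre the observation: (x - mu) = (0, -3).

Step 2 — invert Sigma. det(Sigma) = 6·10 - (0)² = 60.
  Sigma^{-1} = (1/det) · [[d, -b], [-b, a]] = [[0.1667, 0],
 [0, 0.1]].

Step 3 — form the quadratic (x - mu)^T · Sigma^{-1} · (x - mu):
  Sigma^{-1} · (x - mu) = (0, -0.3).
  (x - mu)^T · [Sigma^{-1} · (x - mu)] = (0)·(0) + (-3)·(-0.3) = 0.9.

Step 4 — take square root: d = √(0.9) ≈ 0.9487.

d(x, mu) = √(0.9) ≈ 0.9487


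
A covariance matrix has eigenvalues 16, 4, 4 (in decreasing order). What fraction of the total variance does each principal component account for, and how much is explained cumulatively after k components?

Step 1 — total variance = trace(Sigma) = Σ λ_i = 16 + 4 + 4 = 24.

Step 2 — fraction explained by component i = λ_i / Σ λ:
  PC1: 16/24 = 0.6667
  PC2: 4/24 = 0.1667
  PC3: 4/24 = 0.1667

Step 3 — cumulative fraction after k components = (λ_1 + ... + λ_k) / Σ λ:
  k = 1: 16/24 = 0.6667
  k = 2: (16 + 4)/24 = 20/24 = 0.8333
  k = 3: (16 + 4 + 4)/24 = 24/24 = 1

Summary (fraction, with percent):

explained: PC1 0.6667 (66.67%), PC2 0.1667 (16.67%), PC3 0.1667 (16.67%);  cumulative: 0.6667, 0.8333, 1


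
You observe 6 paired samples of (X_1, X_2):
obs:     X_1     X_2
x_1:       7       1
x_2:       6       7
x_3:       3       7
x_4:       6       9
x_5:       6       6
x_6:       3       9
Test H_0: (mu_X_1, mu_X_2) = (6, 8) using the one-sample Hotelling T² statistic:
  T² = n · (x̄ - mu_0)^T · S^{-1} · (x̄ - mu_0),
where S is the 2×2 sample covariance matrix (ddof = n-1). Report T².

Step 1 — sample mean vector:
  mean(X_1) = (7 + 6 + 3 + 6 + 6 + 3) / 6 = 31/6 = 5.1667
  mean(X_2) = (1 + 7 + 7 + 9 + 6 + 9) / 6 = 39/6 = 6.5
  x̄ = (5.1667, 6.5),  deviation x̄ - mu_0 = (5.1667, 6.5) - (6, 8) = (-0.8333, -1.5).

Step 2 — sample covariance matrix, S[i,j] = (1/(n-1)) · Σ_k (x_{k,i} - mean_i) · (x_{k,j} - mean_j), divisor n-1 = 5:
  S[X_1,X_1] = ((1.8333)·(1.8333) + (0.8333)·(0.8333) + (-2.1667)·(-2.1667) + (0.8333)·(0.8333) + (0.8333)·(0.8333) + (-2.1667)·(-2.1667)) / 5 = 14.8333/5 = 2.9667
  S[X_1,X_2] = ((1.8333)·(-5.5) + (0.8333)·(0.5) + (-2.1667)·(0.5) + (0.8333)·(2.5) + (0.8333)·(-0.5) + (-2.1667)·(2.5)) / 5 = -14.5/5 = -2.9
  S[X_2,X_2] = ((-5.5)·(-5.5) + (0.5)·(0.5) + (0.5)·(0.5) + (2.5)·(2.5) + (-0.5)·(-0.5) + (2.5)·(2.5)) / 5 = 43.5/5 = 8.7
  S = [[2.9667, -2.9],
 [-2.9, 8.7]].

Step 3 — invert S. det(S) = 2.9667·8.7 - (-2.9)² = 17.4.
  S^{-1} = (1/det) · [[d, -b], [-b, a]] = [[0.5, 0.1667],
 [0.1667, 0.1705]].

Step 4 — quadratic form (x̄ - mu_0)^T · S^{-1} · (x̄ - mu_0):
  S^{-1} · (x̄ - mu_0) = (-0.6667, -0.3946),
  (x̄ - mu_0)^T · [...] = (-0.8333)·(-0.6667) + (-1.5)·(-0.3946) = 1.1475.

Step 5 — scale by n: T² = 6 · 1.1475 = 6.8851.

T² ≈ 6.8851


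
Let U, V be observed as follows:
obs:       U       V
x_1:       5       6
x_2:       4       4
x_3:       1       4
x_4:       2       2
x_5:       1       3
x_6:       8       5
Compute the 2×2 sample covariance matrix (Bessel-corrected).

Step 1 — column means:
  mean(U) = (5 + 4 + 1 + 2 + 1 + 8) / 6 = 21/6 = 3.5
  mean(V) = (6 + 4 + 4 + 2 + 3 + 5) / 6 = 24/6 = 4

Step 2 — sample covariance S[i,j] = (1/(n-1)) · Σ_k (x_{k,i} - mean_i) · (x_{k,j} - mean_j), with n-1 = 5.
  S[U,U] = ((1.5)·(1.5) + (0.5)·(0.5) + (-2.5)·(-2.5) + (-1.5)·(-1.5) + (-2.5)·(-2.5) + (4.5)·(4.5)) / 5 = 37.5/5 = 7.5
  S[U,V] = ((1.5)·(2) + (0.5)·(0) + (-2.5)·(0) + (-1.5)·(-2) + (-2.5)·(-1) + (4.5)·(1)) / 5 = 13/5 = 2.6
  S[V,V] = ((2)·(2) + (0)·(0) + (0)·(0) + (-2)·(-2) + (-1)·(-1) + (1)·(1)) / 5 = 10/5 = 2

S is symmetric (S[j,i] = S[i,j]). Assembling:

S = [[7.5, 2.6],
 [2.6, 2]]


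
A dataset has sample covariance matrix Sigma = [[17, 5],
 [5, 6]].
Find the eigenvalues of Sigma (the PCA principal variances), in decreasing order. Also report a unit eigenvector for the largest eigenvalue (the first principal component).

Step 1 — characteristic polynomial of 2×2 Sigma:
  det(Sigma - λI) = λ² - trace · λ + det = 0.
  trace = 17 + 6 = 23, det = 17·6 - (5)² = 77.
Step 2 — discriminant:
  Δ = trace² - 4·det = 529 - 308 = 221.
Step 3 — eigenvalues:
  λ = (trace ± √Δ)/2 = (23 ± 14.8661)/2,
  λ_1 = 18.933,  λ_2 = 4.067.

Step 4 — unit eigenvector for λ_1: solve (Sigma - λ_1 I)v = 0. First row:
  (17 - 18.933)·v_x + (5)·v_y = 0, i.e. (-1.933)·v_x + (5)·v_y = 0,
  so v ∝ (b, λ_1 - a) = (5, 1.933) = u.
  ||u|| = √((5)² + (1.933)²) = √(28.7366) ≈ 5.3607,
  v_1 = u/||u|| ≈ (0.9327, 0.3606) (||v_1|| = 1).

λ_1 = 18.933,  λ_2 = 4.067;  v_1 ≈ (0.9327, 0.3606)


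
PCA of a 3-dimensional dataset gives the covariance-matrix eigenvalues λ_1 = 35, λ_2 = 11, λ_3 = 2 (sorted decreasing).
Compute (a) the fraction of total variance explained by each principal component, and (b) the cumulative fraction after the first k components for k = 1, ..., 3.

Step 1 — total variance = trace(Sigma) = Σ λ_i = 35 + 11 + 2 = 48.

Step 2 — fraction explained by component i = λ_i / Σ λ:
  PC1: 35/48 = 0.7292
  PC2: 11/48 = 0.2292
  PC3: 2/48 = 0.0417

Step 3 — cumulative fraction after k components = (λ_1 + ... + λ_k) / Σ λ:
  k = 1: 35/48 = 0.7292
  k = 2: (35 + 11)/48 = 46/48 = 0.9583
  k = 3: (35 + 11 + 2)/48 = 48/48 = 1

Summary (fraction, with percent):

explained: PC1 0.7292 (72.92%), PC2 0.2292 (22.92%), PC3 0.0417 (4.17%);  cumulative: 0.7292, 0.9583, 1


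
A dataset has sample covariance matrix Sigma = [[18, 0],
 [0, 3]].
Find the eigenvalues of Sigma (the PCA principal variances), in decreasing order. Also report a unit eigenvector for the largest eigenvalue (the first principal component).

Step 1 — characteristic polynomial of 2×2 Sigma:
  det(Sigma - λI) = λ² - trace · λ + det = 0.
  trace = 18 + 3 = 21, det = 18·3 - (0)² = 54.
Step 2 — discriminant:
  Δ = trace² - 4·det = 441 - 216 = 225.
Step 3 — eigenvalues:
  λ = (trace ± √Δ)/2 = (21 ± 15)/2,
  λ_1 = 18,  λ_2 = 3.

Step 4 — unit eigenvector for λ_1: Sigma is diagonal, so its eigenvectors are the coordinate axes. λ_1 = 18 is the diagonal entry on the first coordinate axis, hence
  v_1 = (1, 0) (||v_1|| = 1).

λ_1 = 18,  λ_2 = 3;  v_1 ≈ (1, 0)


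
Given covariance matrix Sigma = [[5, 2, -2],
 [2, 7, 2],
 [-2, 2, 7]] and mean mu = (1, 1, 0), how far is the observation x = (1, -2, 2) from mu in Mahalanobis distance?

Step 1 — centre the observation: (x - mu) = (0, -3, 2).

Step 2 — invert Sigma (cofactor / det for 3×3, or solve directly):
  Sigma^{-1} = [[0.2941, -0.1176, 0.1176],
 [-0.1176, 0.2026, -0.0915],
 [0.1176, -0.0915, 0.2026]].

Step 3 — form the quadratic (x - mu)^T · Sigma^{-1} · (x - mu):
  Sigma^{-1} · (x - mu) = (0.5882, -0.7908, 0.6797).
  (x - mu)^T · [Sigma^{-1} · (x - mu)] = (0)·(0.5882) + (-3)·(-0.7908) + (2)·(0.6797) = 3.732.

Step 4 — take square root: d = √(3.732) ≈ 1.9318.

d(x, mu) = √(3.732) ≈ 1.9318


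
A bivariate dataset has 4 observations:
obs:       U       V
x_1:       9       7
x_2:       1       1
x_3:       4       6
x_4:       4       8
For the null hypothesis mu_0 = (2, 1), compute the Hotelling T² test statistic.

Step 1 — sample mean vector:
  mean(U) = (9 + 1 + 4 + 4) / 4 = 18/4 = 4.5
  mean(V) = (7 + 1 + 6 + 8) / 4 = 22/4 = 5.5
  x̄ = (4.5, 5.5),  deviation x̄ - mu_0 = (4.5, 5.5) - (2, 1) = (2.5, 4.5).

Step 2 — sample covariance matrix, S[i,j] = (1/(n-1)) · Σ_k (x_{k,i} - mean_i) · (x_{k,j} - mean_j), divisor n-1 = 3:
  S[U,U] = ((4.5)·(4.5) + (-3.5)·(-3.5) + (-0.5)·(-0.5) + (-0.5)·(-0.5)) / 3 = 33/3 = 11
  S[U,V] = ((4.5)·(1.5) + (-3.5)·(-4.5) + (-0.5)·(0.5) + (-0.5)·(2.5)) / 3 = 21/3 = 7
  S[V,V] = ((1.5)·(1.5) + (-4.5)·(-4.5) + (0.5)·(0.5) + (2.5)·(2.5)) / 3 = 29/3 = 9.6667
  S = [[11, 7],
 [7, 9.6667]].

Step 3 — invert S. det(S) = 11·9.6667 - (7)² = 57.3333.
  S^{-1} = (1/det) · [[d, -b], [-b, a]] = [[0.1686, -0.1221],
 [-0.1221, 0.1919]].

Step 4 — quadratic form (x̄ - mu_0)^T · S^{-1} · (x̄ - mu_0):
  S^{-1} · (x̄ - mu_0) = (-0.1279, 0.5581),
  (x̄ - mu_0)^T · [...] = (2.5)·(-0.1279) + (4.5)·(0.5581) = 2.1919.

Step 5 — scale by n: T² = 4 · 2.1919 = 8.7674.

T² ≈ 8.7674


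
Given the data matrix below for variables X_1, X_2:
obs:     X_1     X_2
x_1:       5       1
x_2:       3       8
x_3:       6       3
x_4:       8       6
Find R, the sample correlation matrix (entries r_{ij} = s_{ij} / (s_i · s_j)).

Step 1 — column means:
  mean(X_1) = (5 + 3 + 6 + 8) / 4 = 22/4 = 5.5
  mean(X_2) = (1 + 8 + 3 + 6) / 4 = 18/4 = 4.5

Step 2 — sample variances and covariances s[i,j] = (1/(n-1)) · Σ_k (x_{k,i} - mean_i) · (x_{k,j} - mean_j), with n-1 = 3:
  s[X_1,X_1] = ((-0.5)·(-0.5) + (-2.5)·(-2.5) + (0.5)·(0.5) + (2.5)·(2.5)) / 3 = 13/3 = 4.3333
  s[X_1,X_2] = ((-0.5)·(-3.5) + (-2.5)·(3.5) + (0.5)·(-1.5) + (2.5)·(1.5)) / 3 = -4/3 = -1.3333
  s[X_2,X_2] = ((-3.5)·(-3.5) + (3.5)·(3.5) + (-1.5)·(-1.5) + (1.5)·(1.5)) / 3 = 29/3 = 9.6667
  Sample standard deviations s_i = √(s[i,i]):
  s(X_1) = √(4.3333) = 2.0817
  s(X_2) = √(9.6667) = 3.1091

Step 3 — r_{ij} = s_{ij} / (s_i · s_j):
  r[X_1,X_1] = 1 (diagonal).
  r[X_1,X_2] = -1.3333 / (2.0817 · 3.1091) = -1.3333 / 6.4722 = -0.206
  r[X_2,X_2] = 1 (diagonal).

R is symmetric with unit diagonal. Assembling:

R = [[1, -0.206],
 [-0.206, 1]]


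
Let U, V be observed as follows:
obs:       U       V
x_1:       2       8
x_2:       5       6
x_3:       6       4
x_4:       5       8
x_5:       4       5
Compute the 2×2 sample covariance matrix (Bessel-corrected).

Step 1 — column means:
  mean(U) = (2 + 5 + 6 + 5 + 4) / 5 = 22/5 = 4.4
  mean(V) = (8 + 6 + 4 + 8 + 5) / 5 = 31/5 = 6.2

Step 2 — sample covariance S[i,j] = (1/(n-1)) · Σ_k (x_{k,i} - mean_i) · (x_{k,j} - mean_j), with n-1 = 4.
  S[U,U] = ((-2.4)·(-2.4) + (0.6)·(0.6) + (1.6)·(1.6) + (0.6)·(0.6) + (-0.4)·(-0.4)) / 4 = 9.2/4 = 2.3
  S[U,V] = ((-2.4)·(1.8) + (0.6)·(-0.2) + (1.6)·(-2.2) + (0.6)·(1.8) + (-0.4)·(-1.2)) / 4 = -6.4/4 = -1.6
  S[V,V] = ((1.8)·(1.8) + (-0.2)·(-0.2) + (-2.2)·(-2.2) + (1.8)·(1.8) + (-1.2)·(-1.2)) / 4 = 12.8/4 = 3.2

S is symmetric (S[j,i] = S[i,j]). Assembling:

S = [[2.3, -1.6],
 [-1.6, 3.2]]


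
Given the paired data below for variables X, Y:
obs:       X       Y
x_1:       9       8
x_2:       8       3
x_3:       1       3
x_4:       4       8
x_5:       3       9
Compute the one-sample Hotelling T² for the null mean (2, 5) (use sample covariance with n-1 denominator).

Step 1 — sample mean vector:
  mean(X) = (9 + 8 + 1 + 4 + 3) / 5 = 25/5 = 5
  mean(Y) = (8 + 3 + 3 + 8 + 9) / 5 = 31/5 = 6.2
  x̄ = (5, 6.2),  deviation x̄ - mu_0 = (5, 6.2) - (2, 5) = (3, 1.2).

Step 2 — sample covariance matrix, S[i,j] = (1/(n-1)) · Σ_k (x_{k,i} - mean_i) · (x_{k,j} - mean_j), divisor n-1 = 4:
  S[X,X] = ((4)·(4) + (3)·(3) + (-4)·(-4) + (-1)·(-1) + (-2)·(-2)) / 4 = 46/4 = 11.5
  S[X,Y] = ((4)·(1.8) + (3)·(-3.2) + (-4)·(-3.2) + (-1)·(1.8) + (-2)·(2.8)) / 4 = 3/4 = 0.75
  S[Y,Y] = ((1.8)·(1.8) + (-3.2)·(-3.2) + (-3.2)·(-3.2) + (1.8)·(1.8) + (2.8)·(2.8)) / 4 = 34.8/4 = 8.7
  S = [[11.5, 0.75],
 [0.75, 8.7]].

Step 3 — invert S. det(S) = 11.5·8.7 - (0.75)² = 99.4875.
  S^{-1} = (1/det) · [[d, -b], [-b, a]] = [[0.0874, -0.0075],
 [-0.0075, 0.1156]].

Step 4 — quadratic form (x̄ - mu_0)^T · S^{-1} · (x̄ - mu_0):
  S^{-1} · (x̄ - mu_0) = (0.2533, 0.1161),
  (x̄ - mu_0)^T · [...] = (3)·(0.2533) + (1.2)·(0.1161) = 0.8992.

Step 5 — scale by n: T² = 5 · 0.8992 = 4.496.

T² ≈ 4.496


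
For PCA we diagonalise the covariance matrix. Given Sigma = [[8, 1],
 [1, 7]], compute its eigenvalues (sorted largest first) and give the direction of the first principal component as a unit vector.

Step 1 — characteristic polynomial of 2×2 Sigma:
  det(Sigma - λI) = λ² - trace · λ + det = 0.
  trace = 8 + 7 = 15, det = 8·7 - (1)² = 55.
Step 2 — discriminant:
  Δ = trace² - 4·det = 225 - 220 = 5.
Step 3 — eigenvalues:
  λ = (trace ± √Δ)/2 = (15 ± 2.2361)/2,
  λ_1 = 8.618,  λ_2 = 6.382.

Step 4 — unit eigenvector for λ_1: solve (Sigma - λ_1 I)v = 0. First row:
  (8 - 8.618)·v_x + (1)·v_y = 0, i.e. (-0.618)·v_x + (1)·v_y = 0,
  so v ∝ (b, λ_1 - a) = (1, 0.618) = u.
  ||u|| = √((1)² + (0.618)²) = √(1.382) ≈ 1.1756,
  v_1 = u/||u|| ≈ (0.8507, 0.5257) (||v_1|| = 1).

λ_1 = 8.618,  λ_2 = 6.382;  v_1 ≈ (0.8507, 0.5257)


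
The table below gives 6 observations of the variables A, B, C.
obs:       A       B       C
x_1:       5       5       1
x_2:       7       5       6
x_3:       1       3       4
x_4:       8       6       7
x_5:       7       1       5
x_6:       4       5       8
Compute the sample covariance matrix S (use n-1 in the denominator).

Step 1 — column means:
  mean(A) = (5 + 7 + 1 + 8 + 7 + 4) / 6 = 32/6 = 5.3333
  mean(B) = (5 + 5 + 3 + 6 + 1 + 5) / 6 = 25/6 = 4.1667
  mean(C) = (1 + 6 + 4 + 7 + 5 + 8) / 6 = 31/6 = 5.1667

Step 2 — sample covariance S[i,j] = (1/(n-1)) · Σ_k (x_{k,i} - mean_i) · (x_{k,j} - mean_j), with n-1 = 5.
  S[A,A] = ((-0.3333)·(-0.3333) + (1.6667)·(1.6667) + (-4.3333)·(-4.3333) + (2.6667)·(2.6667) + (1.6667)·(1.6667) + (-1.3333)·(-1.3333)) / 5 = 33.3333/5 = 6.6667
  S[A,B] = ((-0.3333)·(0.8333) + (1.6667)·(0.8333) + (-4.3333)·(-1.1667) + (2.6667)·(1.8333) + (1.6667)·(-3.1667) + (-1.3333)·(0.8333)) / 5 = 4.6667/5 = 0.9333
  S[A,C] = ((-0.3333)·(-4.1667) + (1.6667)·(0.8333) + (-4.3333)·(-1.1667) + (2.6667)·(1.8333) + (1.6667)·(-0.1667) + (-1.3333)·(2.8333)) / 5 = 8.6667/5 = 1.7333
  S[B,B] = ((0.8333)·(0.8333) + (0.8333)·(0.8333) + (-1.1667)·(-1.1667) + (1.8333)·(1.8333) + (-3.1667)·(-3.1667) + (0.8333)·(0.8333)) / 5 = 16.8333/5 = 3.3667
  S[B,C] = ((0.8333)·(-4.1667) + (0.8333)·(0.8333) + (-1.1667)·(-1.1667) + (1.8333)·(1.8333) + (-3.1667)·(-0.1667) + (0.8333)·(2.8333)) / 5 = 4.8333/5 = 0.9667
  S[C,C] = ((-4.1667)·(-4.1667) + (0.8333)·(0.8333) + (-1.1667)·(-1.1667) + (1.8333)·(1.8333) + (-0.1667)·(-0.1667) + (2.8333)·(2.8333)) / 5 = 30.8333/5 = 6.1667

S is symmetric (S[j,i] = S[i,j]). Assembling:

S = [[6.6667, 0.9333, 1.7333],
 [0.9333, 3.3667, 0.9667],
 [1.7333, 0.9667, 6.1667]]


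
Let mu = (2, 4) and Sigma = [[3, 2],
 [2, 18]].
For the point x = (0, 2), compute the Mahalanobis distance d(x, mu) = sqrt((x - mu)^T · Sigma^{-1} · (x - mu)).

Step 1 — centre the observation: (x - mu) = (-2, -2).

Step 2 — invert Sigma. det(Sigma) = 3·18 - (2)² = 50.
  Sigma^{-1} = (1/det) · [[d, -b], [-b, a]] = [[0.36, -0.04],
 [-0.04, 0.06]].

Step 3 — form the quadratic (x - mu)^T · Sigma^{-1} · (x - mu):
  Sigma^{-1} · (x - mu) = (-0.64, -0.04).
  (x - mu)^T · [Sigma^{-1} · (x - mu)] = (-2)·(-0.64) + (-2)·(-0.04) = 1.36.

Step 4 — take square root: d = √(1.36) ≈ 1.1662.

d(x, mu) = √(1.36) ≈ 1.1662


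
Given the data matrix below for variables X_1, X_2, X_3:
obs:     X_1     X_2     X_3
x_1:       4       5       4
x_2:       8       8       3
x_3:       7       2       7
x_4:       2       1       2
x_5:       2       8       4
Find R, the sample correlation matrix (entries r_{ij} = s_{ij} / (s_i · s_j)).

Step 1 — column means:
  mean(X_1) = (4 + 8 + 7 + 2 + 2) / 5 = 23/5 = 4.6
  mean(X_2) = (5 + 8 + 2 + 1 + 8) / 5 = 24/5 = 4.8
  mean(X_3) = (4 + 3 + 7 + 2 + 4) / 5 = 20/5 = 4

Step 2 — sample variances and covariances s[i,j] = (1/(n-1)) · Σ_k (x_{k,i} - mean_i) · (x_{k,j} - mean_j), with n-1 = 4:
  s[X_1,X_1] = ((-0.6)·(-0.6) + (3.4)·(3.4) + (2.4)·(2.4) + (-2.6)·(-2.6) + (-2.6)·(-2.6)) / 4 = 31.2/4 = 7.8
  s[X_1,X_2] = ((-0.6)·(0.2) + (3.4)·(3.2) + (2.4)·(-2.8) + (-2.6)·(-3.8) + (-2.6)·(3.2)) / 4 = 5.6/4 = 1.4
  s[X_1,X_3] = ((-0.6)·(0) + (3.4)·(-1) + (2.4)·(3) + (-2.6)·(-2) + (-2.6)·(0)) / 4 = 9/4 = 2.25
  s[X_2,X_2] = ((0.2)·(0.2) + (3.2)·(3.2) + (-2.8)·(-2.8) + (-3.8)·(-3.8) + (3.2)·(3.2)) / 4 = 42.8/4 = 10.7
  s[X_2,X_3] = ((0.2)·(0) + (3.2)·(-1) + (-2.8)·(3) + (-3.8)·(-2) + (3.2)·(0)) / 4 = -4/4 = -1
  s[X_3,X_3] = ((0)·(0) + (-1)·(-1) + (3)·(3) + (-2)·(-2) + (0)·(0)) / 4 = 14/4 = 3.5
  Sample standard deviations s_i = √(s[i,i]):
  s(X_1) = √(7.8) = 2.7928
  s(X_2) = √(10.7) = 3.2711
  s(X_3) = √(3.5) = 1.8708

Step 3 — r_{ij} = s_{ij} / (s_i · s_j):
  r[X_1,X_1] = 1 (diagonal).
  r[X_1,X_2] = 1.4 / (2.7928 · 3.2711) = 1.4 / 9.1356 = 0.1532
  r[X_1,X_3] = 2.25 / (2.7928 · 1.8708) = 2.25 / 5.2249 = 0.4306
  r[X_2,X_2] = 1 (diagonal).
  r[X_2,X_3] = -1 / (3.2711 · 1.8708) = -1 / 6.1196 = -0.1634
  r[X_3,X_3] = 1 (diagonal).

R is symmetric with unit diagonal. Assembling:

R = [[1, 0.1532, 0.4306],
 [0.1532, 1, -0.1634],
 [0.4306, -0.1634, 1]]


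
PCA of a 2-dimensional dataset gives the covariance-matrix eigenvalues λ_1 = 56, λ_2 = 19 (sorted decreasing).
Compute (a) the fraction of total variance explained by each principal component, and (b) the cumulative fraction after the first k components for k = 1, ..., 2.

Step 1 — total variance = trace(Sigma) = Σ λ_i = 56 + 19 = 75.

Step 2 — fraction explained by component i = λ_i / Σ λ:
  PC1: 56/75 = 0.7467
  PC2: 19/75 = 0.2533

Step 3 — cumulative fraction after k components = (λ_1 + ... + λ_k) / Σ λ:
  k = 1: 56/75 = 0.7467
  k = 2: (56 + 19)/75 = 75/75 = 1

Summary (fraction, with percent):

explained: PC1 0.7467 (74.67%), PC2 0.2533 (25.33%);  cumulative: 0.7467, 1


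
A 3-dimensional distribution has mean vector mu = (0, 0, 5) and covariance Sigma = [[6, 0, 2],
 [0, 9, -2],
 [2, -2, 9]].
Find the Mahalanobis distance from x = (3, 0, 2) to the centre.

Step 1 — centre the observation: (x - mu) = (3, 0, -3).

Step 2 — invert Sigma (cofactor / det for 3×3, or solve directly):
  Sigma^{-1} = [[0.1808, -0.0094, -0.0423],
 [-0.0094, 0.1174, 0.0282],
 [-0.0423, 0.0282, 0.1268]].

Step 3 — form the quadratic (x - mu)^T · Sigma^{-1} · (x - mu):
  Sigma^{-1} · (x - mu) = (0.669, -0.1127, -0.507).
  (x - mu)^T · [Sigma^{-1} · (x - mu)] = (3)·(0.669) + (0)·(-0.1127) + (-3)·(-0.507) = 3.5282.

Step 4 — take square root: d = √(3.5282) ≈ 1.8783.

d(x, mu) = √(3.5282) ≈ 1.8783


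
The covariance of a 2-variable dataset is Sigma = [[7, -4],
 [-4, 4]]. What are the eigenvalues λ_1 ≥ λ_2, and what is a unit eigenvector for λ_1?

Step 1 — characteristic polynomial of 2×2 Sigma:
  det(Sigma - λI) = λ² - trace · λ + det = 0.
  trace = 7 + 4 = 11, det = 7·4 - (-4)² = 12.
Step 2 — discriminant:
  Δ = trace² - 4·det = 121 - 48 = 73.
Step 3 — eigenvalues:
  λ = (trace ± √Δ)/2 = (11 ± 8.544)/2,
  λ_1 = 9.772,  λ_2 = 1.228.

Step 4 — unit eigenvector for λ_1: solve (Sigma - λ_1 I)v = 0. First row:
  (7 - 9.772)·v_x + (-4)·v_y = 0, i.e. (-2.772)·v_x + (-4)·v_y = 0,
  so v ∝ (b, λ_1 - a) = (-4, 2.772); multiply by -1 so the first entry is positive: u = (4, -2.772).
  ||u|| = √((4)² + (-2.772)²) = √(23.684) ≈ 4.8666,
  v_1 = u/||u|| ≈ (0.8219, -0.5696) (||v_1|| = 1).

λ_1 = 9.772,  λ_2 = 1.228;  v_1 ≈ (0.8219, -0.5696)


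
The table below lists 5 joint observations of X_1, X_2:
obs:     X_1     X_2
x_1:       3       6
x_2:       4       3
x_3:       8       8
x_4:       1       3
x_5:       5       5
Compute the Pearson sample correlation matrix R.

Step 1 — column means:
  mean(X_1) = (3 + 4 + 8 + 1 + 5) / 5 = 21/5 = 4.2
  mean(X_2) = (6 + 3 + 8 + 3 + 5) / 5 = 25/5 = 5

Step 2 — sample variances and covariances s[i,j] = (1/(n-1)) · Σ_k (x_{k,i} - mean_i) · (x_{k,j} - mean_j), with n-1 = 4:
  s[X_1,X_1] = ((-1.2)·(-1.2) + (-0.2)·(-0.2) + (3.8)·(3.8) + (-3.2)·(-3.2) + (0.8)·(0.8)) / 4 = 26.8/4 = 6.7
  s[X_1,X_2] = ((-1.2)·(1) + (-0.2)·(-2) + (3.8)·(3) + (-3.2)·(-2) + (0.8)·(0)) / 4 = 17/4 = 4.25
  s[X_2,X_2] = ((1)·(1) + (-2)·(-2) + (3)·(3) + (-2)·(-2) + (0)·(0)) / 4 = 18/4 = 4.5
  Sample standard deviations s_i = √(s[i,i]):
  s(X_1) = √(6.7) = 2.5884
  s(X_2) = √(4.5) = 2.1213

Step 3 — r_{ij} = s_{ij} / (s_i · s_j):
  r[X_1,X_1] = 1 (diagonal).
  r[X_1,X_2] = 4.25 / (2.5884 · 2.1213) = 4.25 / 5.4909 = 0.774
  r[X_2,X_2] = 1 (diagonal).

R is symmetric with unit diagonal. Assembling:

R = [[1, 0.774],
 [0.774, 1]]


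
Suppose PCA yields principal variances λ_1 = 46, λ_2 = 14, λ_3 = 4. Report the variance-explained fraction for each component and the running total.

Step 1 — total variance = trace(Sigma) = Σ λ_i = 46 + 14 + 4 = 64.

Step 2 — fraction explained by component i = λ_i / Σ λ:
  PC1: 46/64 = 0.7188
  PC2: 14/64 = 0.2188
  PC3: 4/64 = 0.0625

Step 3 — cumulative fraction after k components = (λ_1 + ... + λ_k) / Σ λ:
  k = 1: 46/64 = 0.7188
  k = 2: (46 + 14)/64 = 60/64 = 0.9375
  k = 3: (46 + 14 + 4)/64 = 64/64 = 1

Summary (fraction, with percent):

explained: PC1 0.7188 (71.88%), PC2 0.2188 (21.88%), PC3 0.0625 (6.25%);  cumulative: 0.7188, 0.9375, 1


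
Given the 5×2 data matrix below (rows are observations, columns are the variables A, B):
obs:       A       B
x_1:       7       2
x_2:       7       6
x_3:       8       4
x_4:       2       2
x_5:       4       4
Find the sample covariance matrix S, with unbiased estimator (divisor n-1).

Step 1 — column means:
  mean(A) = (7 + 7 + 8 + 2 + 4) / 5 = 28/5 = 5.6
  mean(B) = (2 + 6 + 4 + 2 + 4) / 5 = 18/5 = 3.6

Step 2 — sample covariance S[i,j] = (1/(n-1)) · Σ_k (x_{k,i} - mean_i) · (x_{k,j} - mean_j), with n-1 = 4.
  S[A,A] = ((1.4)·(1.4) + (1.4)·(1.4) + (2.4)·(2.4) + (-3.6)·(-3.6) + (-1.6)·(-1.6)) / 4 = 25.2/4 = 6.3
  S[A,B] = ((1.4)·(-1.6) + (1.4)·(2.4) + (2.4)·(0.4) + (-3.6)·(-1.6) + (-1.6)·(0.4)) / 4 = 7.2/4 = 1.8
  S[B,B] = ((-1.6)·(-1.6) + (2.4)·(2.4) + (0.4)·(0.4) + (-1.6)·(-1.6) + (0.4)·(0.4)) / 4 = 11.2/4 = 2.8

S is symmetric (S[j,i] = S[i,j]). Assembling:

S = [[6.3, 1.8],
 [1.8, 2.8]]


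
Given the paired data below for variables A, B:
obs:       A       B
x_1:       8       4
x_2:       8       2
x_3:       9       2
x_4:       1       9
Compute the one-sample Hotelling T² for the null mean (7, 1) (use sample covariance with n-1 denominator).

Step 1 — sample mean vector:
  mean(A) = (8 + 8 + 9 + 1) / 4 = 26/4 = 6.5
  mean(B) = (4 + 2 + 2 + 9) / 4 = 17/4 = 4.25
  x̄ = (6.5, 4.25),  deviation x̄ - mu_0 = (6.5, 4.25) - (7, 1) = (-0.5, 3.25).

Step 2 — sample covariance matrix, S[i,j] = (1/(n-1)) · Σ_k (x_{k,i} - mean_i) · (x_{k,j} - mean_j), divisor n-1 = 3:
  S[A,A] = ((1.5)·(1.5) + (1.5)·(1.5) + (2.5)·(2.5) + (-5.5)·(-5.5)) / 3 = 41/3 = 13.6667
  S[A,B] = ((1.5)·(-0.25) + (1.5)·(-2.25) + (2.5)·(-2.25) + (-5.5)·(4.75)) / 3 = -35.5/3 = -11.8333
  S[B,B] = ((-0.25)·(-0.25) + (-2.25)·(-2.25) + (-2.25)·(-2.25) + (4.75)·(4.75)) / 3 = 32.75/3 = 10.9167
  S = [[13.6667, -11.8333],
 [-11.8333, 10.9167]].

Step 3 — invert S. det(S) = 13.6667·10.9167 - (-11.8333)² = 9.1667.
  S^{-1} = (1/det) · [[d, -b], [-b, a]] = [[1.1909, 1.2909],
 [1.2909, 1.4909]].

Step 4 — quadratic form (x̄ - mu_0)^T · S^{-1} · (x̄ - mu_0):
  S^{-1} · (x̄ - mu_0) = (3.6, 4.2),
  (x̄ - mu_0)^T · [...] = (-0.5)·(3.6) + (3.25)·(4.2) = 11.85.

Step 5 — scale by n: T² = 4 · 11.85 = 47.4.

T² ≈ 47.4


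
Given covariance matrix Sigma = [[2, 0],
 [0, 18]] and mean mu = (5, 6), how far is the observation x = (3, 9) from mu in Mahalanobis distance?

Step 1 — centre the observation: (x - mu) = (-2, 3).

Step 2 — invert Sigma. det(Sigma) = 2·18 - (0)² = 36.
  Sigma^{-1} = (1/det) · [[d, -b], [-b, a]] = [[0.5, 0],
 [0, 0.0556]].

Step 3 — form the quadratic (x - mu)^T · Sigma^{-1} · (x - mu):
  Sigma^{-1} · (x - mu) = (-1, 0.1667).
  (x - mu)^T · [Sigma^{-1} · (x - mu)] = (-2)·(-1) + (3)·(0.1667) = 2.5.

Step 4 — take square root: d = √(2.5) ≈ 1.5811.

d(x, mu) = √(2.5) ≈ 1.5811


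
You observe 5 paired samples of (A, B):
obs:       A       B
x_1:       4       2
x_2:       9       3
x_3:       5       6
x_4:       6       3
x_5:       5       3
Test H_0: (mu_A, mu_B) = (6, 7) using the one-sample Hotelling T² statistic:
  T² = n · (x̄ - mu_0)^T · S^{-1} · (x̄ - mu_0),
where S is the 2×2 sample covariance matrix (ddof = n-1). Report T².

Step 1 — sample mean vector:
  mean(A) = (4 + 9 + 5 + 6 + 5) / 5 = 29/5 = 5.8
  mean(B) = (2 + 3 + 6 + 3 + 3) / 5 = 17/5 = 3.4
  x̄ = (5.8, 3.4),  deviation x̄ - mu_0 = (5.8, 3.4) - (6, 7) = (-0.2, -3.6).

Step 2 — sample covariance matrix, S[i,j] = (1/(n-1)) · Σ_k (x_{k,i} - mean_i) · (x_{k,j} - mean_j), divisor n-1 = 4:
  S[A,A] = ((-1.8)·(-1.8) + (3.2)·(3.2) + (-0.8)·(-0.8) + (0.2)·(0.2) + (-0.8)·(-0.8)) / 4 = 14.8/4 = 3.7
  S[A,B] = ((-1.8)·(-1.4) + (3.2)·(-0.4) + (-0.8)·(2.6) + (0.2)·(-0.4) + (-0.8)·(-0.4)) / 4 = -0.6/4 = -0.15
  S[B,B] = ((-1.4)·(-1.4) + (-0.4)·(-0.4) + (2.6)·(2.6) + (-0.4)·(-0.4) + (-0.4)·(-0.4)) / 4 = 9.2/4 = 2.3
  S = [[3.7, -0.15],
 [-0.15, 2.3]].

Step 3 — invert S. det(S) = 3.7·2.3 - (-0.15)² = 8.4875.
  S^{-1} = (1/det) · [[d, -b], [-b, a]] = [[0.271, 0.0177],
 [0.0177, 0.4359]].

Step 4 — quadratic form (x̄ - mu_0)^T · S^{-1} · (x̄ - mu_0):
  S^{-1} · (x̄ - mu_0) = (-0.1178, -1.5729),
  (x̄ - mu_0)^T · [...] = (-0.2)·(-0.1178) + (-3.6)·(-1.5729) = 5.686.

Step 5 — scale by n: T² = 5 · 5.686 = 28.43.

T² ≈ 28.43


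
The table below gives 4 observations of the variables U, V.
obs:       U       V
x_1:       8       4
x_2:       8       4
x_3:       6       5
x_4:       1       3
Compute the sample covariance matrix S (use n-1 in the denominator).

Step 1 — column means:
  mean(U) = (8 + 8 + 6 + 1) / 4 = 23/4 = 5.75
  mean(V) = (4 + 4 + 5 + 3) / 4 = 16/4 = 4

Step 2 — sample covariance S[i,j] = (1/(n-1)) · Σ_k (x_{k,i} - mean_i) · (x_{k,j} - mean_j), with n-1 = 3.
  S[U,U] = ((2.25)·(2.25) + (2.25)·(2.25) + (0.25)·(0.25) + (-4.75)·(-4.75)) / 3 = 32.75/3 = 10.9167
  S[U,V] = ((2.25)·(0) + (2.25)·(0) + (0.25)·(1) + (-4.75)·(-1)) / 3 = 5/3 = 1.6667
  S[V,V] = ((0)·(0) + (0)·(0) + (1)·(1) + (-1)·(-1)) / 3 = 2/3 = 0.6667

S is symmetric (S[j,i] = S[i,j]). Assembling:

S = [[10.9167, 1.6667],
 [1.6667, 0.6667]]


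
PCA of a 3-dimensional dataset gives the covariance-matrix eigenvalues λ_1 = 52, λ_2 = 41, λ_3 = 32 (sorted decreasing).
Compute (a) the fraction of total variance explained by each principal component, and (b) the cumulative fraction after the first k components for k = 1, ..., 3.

Step 1 — total variance = trace(Sigma) = Σ λ_i = 52 + 41 + 32 = 125.

Step 2 — fraction explained by component i = λ_i / Σ λ:
  PC1: 52/125 = 0.416
  PC2: 41/125 = 0.328
  PC3: 32/125 = 0.256

Step 3 — cumulative fraction after k components = (λ_1 + ... + λ_k) / Σ λ:
  k = 1: 52/125 = 0.416
  k = 2: (52 + 41)/125 = 93/125 = 0.744
  k = 3: (52 + 41 + 32)/125 = 125/125 = 1

Summary (fraction, with percent):

explained: PC1 0.416 (41.6%), PC2 0.328 (32.8%), PC3 0.256 (25.6%);  cumulative: 0.416, 0.744, 1


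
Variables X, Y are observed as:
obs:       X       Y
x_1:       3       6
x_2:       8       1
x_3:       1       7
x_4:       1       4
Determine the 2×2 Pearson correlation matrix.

Step 1 — column means:
  mean(X) = (3 + 8 + 1 + 1) / 4 = 13/4 = 3.25
  mean(Y) = (6 + 1 + 7 + 4) / 4 = 18/4 = 4.5

Step 2 — sample variances and covariances s[i,j] = (1/(n-1)) · Σ_k (x_{k,i} - mean_i) · (x_{k,j} - mean_j), with n-1 = 3:
  s[X,X] = ((-0.25)·(-0.25) + (4.75)·(4.75) + (-2.25)·(-2.25) + (-2.25)·(-2.25)) / 3 = 32.75/3 = 10.9167
  s[X,Y] = ((-0.25)·(1.5) + (4.75)·(-3.5) + (-2.25)·(2.5) + (-2.25)·(-0.5)) / 3 = -21.5/3 = -7.1667
  s[Y,Y] = ((1.5)·(1.5) + (-3.5)·(-3.5) + (2.5)·(2.5) + (-0.5)·(-0.5)) / 3 = 21/3 = 7
  Sample standard deviations s_i = √(s[i,i]):
  s(X) = √(10.9167) = 3.304
  s(Y) = √(7) = 2.6458

Step 3 — r_{ij} = s_{ij} / (s_i · s_j):
  r[X,X] = 1 (diagonal).
  r[X,Y] = -7.1667 / (3.304 · 2.6458) = -7.1667 / 8.7417 = -0.8198
  r[Y,Y] = 1 (diagonal).

R is symmetric with unit diagonal. Assembling:

R = [[1, -0.8198],
 [-0.8198, 1]]


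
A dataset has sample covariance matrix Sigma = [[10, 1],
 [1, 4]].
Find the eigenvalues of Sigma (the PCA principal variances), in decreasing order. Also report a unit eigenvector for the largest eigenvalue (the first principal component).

Step 1 — characteristic polynomial of 2×2 Sigma:
  det(Sigma - λI) = λ² - trace · λ + det = 0.
  trace = 10 + 4 = 14, det = 10·4 - (1)² = 39.
Step 2 — discriminant:
  Δ = trace² - 4·det = 196 - 156 = 40.
Step 3 — eigenvalues:
  λ = (trace ± √Δ)/2 = (14 ± 6.3246)/2,
  λ_1 = 10.1623,  λ_2 = 3.8377.

Step 4 — unit eigenvector for λ_1: solve (Sigma - λ_1 I)v = 0. First row:
  (10 - 10.1623)·v_x + (1)·v_y = 0, i.e. (-0.1623)·v_x + (1)·v_y = 0,
  so v ∝ (b, λ_1 - a) = (1, 0.1623) = u.
  ||u|| = √((1)² + (0.1623)²) = √(1.0263) ≈ 1.0131,
  v_1 = u/||u|| ≈ (0.9871, 0.1602) (||v_1|| = 1).

λ_1 = 10.1623,  λ_2 = 3.8377;  v_1 ≈ (0.9871, 0.1602)


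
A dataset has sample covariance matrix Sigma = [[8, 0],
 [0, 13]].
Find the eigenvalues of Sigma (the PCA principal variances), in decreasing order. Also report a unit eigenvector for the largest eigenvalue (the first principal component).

Step 1 — characteristic polynomial of 2×2 Sigma:
  det(Sigma - λI) = λ² - trace · λ + det = 0.
  trace = 8 + 13 = 21, det = 8·13 - (0)² = 104.
Step 2 — discriminant:
  Δ = trace² - 4·det = 441 - 416 = 25.
Step 3 — eigenvalues:
  λ = (trace ± √Δ)/2 = (21 ± 5)/2,
  λ_1 = 13,  λ_2 = 8.

Step 4 — unit eigenvector for λ_1: Sigma is diagonal, so its eigenvectors are the coordinate axes. λ_1 = 13 is the diagonal entry on the second coordinate axis, hence
  v_1 = (0, 1) (||v_1|| = 1).

λ_1 = 13,  λ_2 = 8;  v_1 ≈ (0, 1)


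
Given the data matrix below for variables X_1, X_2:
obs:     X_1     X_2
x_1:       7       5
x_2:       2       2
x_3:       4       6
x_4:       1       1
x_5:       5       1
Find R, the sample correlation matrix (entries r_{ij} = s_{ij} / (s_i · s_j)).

Step 1 — column means:
  mean(X_1) = (7 + 2 + 4 + 1 + 5) / 5 = 19/5 = 3.8
  mean(X_2) = (5 + 2 + 6 + 1 + 1) / 5 = 15/5 = 3

Step 2 — sample variances and covariances s[i,j] = (1/(n-1)) · Σ_k (x_{k,i} - mean_i) · (x_{k,j} - mean_j), with n-1 = 4:
  s[X_1,X_1] = ((3.2)·(3.2) + (-1.8)·(-1.8) + (0.2)·(0.2) + (-2.8)·(-2.8) + (1.2)·(1.2)) / 4 = 22.8/4 = 5.7
  s[X_1,X_2] = ((3.2)·(2) + (-1.8)·(-1) + (0.2)·(3) + (-2.8)·(-2) + (1.2)·(-2)) / 4 = 12/4 = 3
  s[X_2,X_2] = ((2)·(2) + (-1)·(-1) + (3)·(3) + (-2)·(-2) + (-2)·(-2)) / 4 = 22/4 = 5.5
  Sample standard deviations s_i = √(s[i,i]):
  s(X_1) = √(5.7) = 2.3875
  s(X_2) = √(5.5) = 2.3452

Step 3 — r_{ij} = s_{ij} / (s_i · s_j):
  r[X_1,X_1] = 1 (diagonal).
  r[X_1,X_2] = 3 / (2.3875 · 2.3452) = 3 / 5.5991 = 0.5358
  r[X_2,X_2] = 1 (diagonal).

R is symmetric with unit diagonal. Assembling:

R = [[1, 0.5358],
 [0.5358, 1]]


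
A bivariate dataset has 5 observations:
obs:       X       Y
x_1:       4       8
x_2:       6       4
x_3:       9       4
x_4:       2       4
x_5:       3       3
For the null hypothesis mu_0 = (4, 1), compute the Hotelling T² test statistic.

Step 1 — sample mean vector:
  mean(X) = (4 + 6 + 9 + 2 + 3) / 5 = 24/5 = 4.8
  mean(Y) = (8 + 4 + 4 + 4 + 3) / 5 = 23/5 = 4.6
  x̄ = (4.8, 4.6),  deviation x̄ - mu_0 = (4.8, 4.6) - (4, 1) = (0.8, 3.6).

Step 2 — sample covariance matrix, S[i,j] = (1/(n-1)) · Σ_k (x_{k,i} - mean_i) · (x_{k,j} - mean_j), divisor n-1 = 4:
  S[X,X] = ((-0.8)·(-0.8) + (1.2)·(1.2) + (4.2)·(4.2) + (-2.8)·(-2.8) + (-1.8)·(-1.8)) / 4 = 30.8/4 = 7.7
  S[X,Y] = ((-0.8)·(3.4) + (1.2)·(-0.6) + (4.2)·(-0.6) + (-2.8)·(-0.6) + (-1.8)·(-1.6)) / 4 = -1.4/4 = -0.35
  S[Y,Y] = ((3.4)·(3.4) + (-0.6)·(-0.6) + (-0.6)·(-0.6) + (-0.6)·(-0.6) + (-1.6)·(-1.6)) / 4 = 15.2/4 = 3.8
  S = [[7.7, -0.35],
 [-0.35, 3.8]].

Step 3 — invert S. det(S) = 7.7·3.8 - (-0.35)² = 29.1375.
  S^{-1} = (1/det) · [[d, -b], [-b, a]] = [[0.1304, 0.012],
 [0.012, 0.2643]].

Step 4 — quadratic form (x̄ - mu_0)^T · S^{-1} · (x̄ - mu_0):
  S^{-1} · (x̄ - mu_0) = (0.1476, 0.961),
  (x̄ - mu_0)^T · [...] = (0.8)·(0.1476) + (3.6)·(0.961) = 3.5775.

Step 5 — scale by n: T² = 5 · 3.5775 = 17.8876.

T² ≈ 17.8876
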